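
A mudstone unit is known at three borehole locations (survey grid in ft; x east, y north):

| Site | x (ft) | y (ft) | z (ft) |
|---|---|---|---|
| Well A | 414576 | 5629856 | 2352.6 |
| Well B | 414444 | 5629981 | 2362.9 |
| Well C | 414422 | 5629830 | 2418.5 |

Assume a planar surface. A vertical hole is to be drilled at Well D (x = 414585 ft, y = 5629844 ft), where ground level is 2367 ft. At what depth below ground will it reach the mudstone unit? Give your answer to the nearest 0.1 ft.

Let the plane be z = a·x + b·y + c.
Well B−Well A: −132a + 125b = 10.3;  Well C−Well A: −154a − 26b = 65.9.
Solving gives a = −0.374980160, b = −0.313579049.
Then c = 2352.6 − a·414576 − b·5629856 = 1923215.27.
At (414585, 5629844): z_contact = −155461.15 − 1765401.13 + 1923215.27 = 2352.99 ft.
Depth below ground = 2367 − 2352.99 = 14.0 ft.

14.0 ft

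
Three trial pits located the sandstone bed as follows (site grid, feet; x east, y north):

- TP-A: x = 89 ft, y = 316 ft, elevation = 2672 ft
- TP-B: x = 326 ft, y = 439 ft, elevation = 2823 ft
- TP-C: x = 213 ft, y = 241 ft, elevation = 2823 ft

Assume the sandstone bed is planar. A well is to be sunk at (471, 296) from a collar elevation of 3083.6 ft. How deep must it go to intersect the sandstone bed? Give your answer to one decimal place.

55.5 ft

Let the plane be z = a·x + b·y + c.
TP-B−TP-A: 237a + 123b = 151;  TP-C−TP-A: 124a − 75b = 151.
Solving gives a = 0.90526, b = −0.51664.
Then c = 2672 − a·89 − b·316 = 2754.69.
At (471, 296): z_contact = 426.38 − 152.92 + 2754.69 = 3028.14 ft.
Depth below ground = 3083.6 − 3028.14 = 55.5 ft.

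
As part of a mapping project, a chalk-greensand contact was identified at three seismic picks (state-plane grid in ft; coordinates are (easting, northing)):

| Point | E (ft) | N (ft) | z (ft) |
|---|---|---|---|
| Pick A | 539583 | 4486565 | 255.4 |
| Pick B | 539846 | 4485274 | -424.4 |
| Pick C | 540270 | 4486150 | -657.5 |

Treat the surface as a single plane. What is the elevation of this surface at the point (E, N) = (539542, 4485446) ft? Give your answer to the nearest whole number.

Let the plane be z = a·E + b·N + c.
Pick B−Pick A: 263a − 1291b = −679.8;  Pick C−Pick A: 687a − 415b = −912.9.
Solving gives a = −1.15257029, b = 0.29176918.
Then c = 255.4 − a·539583 − b·4486565 = −686878.66.
At (539542, 4485446): z = −621860.1 + 1308714.9 − 686878.66 = -23.8 ft.

-24 ft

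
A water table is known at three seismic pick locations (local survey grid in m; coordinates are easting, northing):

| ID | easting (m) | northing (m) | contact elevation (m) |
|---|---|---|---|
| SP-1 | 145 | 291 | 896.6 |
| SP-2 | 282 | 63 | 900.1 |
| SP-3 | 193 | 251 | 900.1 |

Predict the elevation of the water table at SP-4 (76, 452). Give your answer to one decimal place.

Two edge vectors: SP-1→SP-2 = (137, -228, 3.5), SP-1→SP-3 = (48, -40, 3.5).
Normal n = (SP-1→SP-2) × (SP-1→SP-3) = (-658, -311.5, 5464).
So ∂z/∂easting = −n_x/n_z = 0.12042 and ∂z/∂northing = −n_y/n_z = 0.05701.
Intercept c from SP-1: 896.6 − 17.46 − 16.59 = 862.55.
At (76, 452): z = 9.2 + 25.8 + 862.55 = 897.5 m.

897.5 m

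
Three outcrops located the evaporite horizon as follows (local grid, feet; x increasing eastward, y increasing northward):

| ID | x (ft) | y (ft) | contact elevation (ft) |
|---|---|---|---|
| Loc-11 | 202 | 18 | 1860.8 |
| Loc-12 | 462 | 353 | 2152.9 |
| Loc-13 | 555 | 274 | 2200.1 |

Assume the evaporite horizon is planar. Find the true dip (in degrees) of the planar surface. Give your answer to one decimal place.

38.9°

Two edge vectors: Loc-11→Loc-12 = (260, 335, 292.1), Loc-11→Loc-13 = (353, 256, 339.3).
Normal n = (Loc-11→Loc-12) × (Loc-11→Loc-13) = (38887.9, 14893.3, -51695).
So ∂z/∂x = −n_x/n_z = 0.75226 and ∂z/∂y = −n_y/n_z = 0.28810.
Gradient magnitude |∇z| = √(a² + b²) = √(0.56589 + 0.08300) = 0.80554.
True dip = arctan(0.80554) = 38.9°, dipping toward WSW (azimuth ≈ 249°).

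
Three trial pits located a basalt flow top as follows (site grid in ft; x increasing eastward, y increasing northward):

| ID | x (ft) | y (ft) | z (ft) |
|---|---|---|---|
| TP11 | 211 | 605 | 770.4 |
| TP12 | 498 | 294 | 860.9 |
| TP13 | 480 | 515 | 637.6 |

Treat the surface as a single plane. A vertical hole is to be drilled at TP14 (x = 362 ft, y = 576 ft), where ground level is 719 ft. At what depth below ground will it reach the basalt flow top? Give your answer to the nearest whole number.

Let the plane be z = a·x + b·y + c.
TP12−TP11: 287a − 311b = 90.5;  TP13−TP11: 269a − 90b = −132.8.
Solving gives a = −0.85503, b = −1.08005.
Then c = 770.4 − a·211 − b·605 = 1604.24.
At (362, 576): z_contact = −309.5 − 622.1 + 1604.24 = 672.6 ft.
Depth below ground = 719 − 672.6 = 46 ft.

46 ft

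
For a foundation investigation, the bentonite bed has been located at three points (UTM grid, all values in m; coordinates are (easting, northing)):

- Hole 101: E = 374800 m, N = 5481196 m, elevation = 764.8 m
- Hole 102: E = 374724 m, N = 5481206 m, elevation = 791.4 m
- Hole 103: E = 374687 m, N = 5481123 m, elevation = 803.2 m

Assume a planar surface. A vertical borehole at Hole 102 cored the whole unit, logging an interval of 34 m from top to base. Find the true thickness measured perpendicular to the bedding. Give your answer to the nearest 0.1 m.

Two edge vectors: Hole 101→Hole 102 = (-76, 10, 26.6), Hole 101→Hole 103 = (-113, -73, 38.4).
Normal n = (Hole 101→Hole 102) × (Hole 101→Hole 103) = (2325.8, -87.4, 6678).
So ∂z/∂E = −n_x/n_z = −0.34828 and ∂z/∂N = −n_y/n_z = 0.01309.
|∇z| = √(a²+b²) = 0.34852, so dip δ = arctan(0.34852) = 19.21°.
True thickness = vertical thickness × cos δ = 34 × cos 19.21° = 32.1 m.

32.1 m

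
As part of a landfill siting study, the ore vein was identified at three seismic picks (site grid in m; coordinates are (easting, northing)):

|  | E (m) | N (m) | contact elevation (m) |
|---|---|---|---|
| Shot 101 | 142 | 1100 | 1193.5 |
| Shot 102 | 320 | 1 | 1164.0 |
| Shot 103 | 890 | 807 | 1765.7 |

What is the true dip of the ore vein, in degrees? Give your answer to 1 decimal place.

40.1°

Let the plane be z = a·E + b·N + c.
Shot 102−Shot 101: 178a − 1099b = −29.5;  Shot 103−Shot 101: 748a − 293b = 572.2.
Solving gives a = 0.82802, b = 0.16095.
Gradient magnitude |∇z| = √(a² + b²) = √(0.68562 + 0.02591) = 0.84352.
True dip = arctan(0.84352) = 40.1°, dipping toward W (azimuth ≈ 259°).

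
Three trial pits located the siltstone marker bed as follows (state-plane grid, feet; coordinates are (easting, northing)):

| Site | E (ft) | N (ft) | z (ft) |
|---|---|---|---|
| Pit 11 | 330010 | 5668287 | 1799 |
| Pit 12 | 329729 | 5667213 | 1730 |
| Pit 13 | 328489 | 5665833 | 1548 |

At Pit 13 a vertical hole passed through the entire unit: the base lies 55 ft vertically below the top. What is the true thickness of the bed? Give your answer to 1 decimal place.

Two edge vectors: Pit 11→Pit 12 = (-281, -1074, -69), Pit 11→Pit 13 = (-1521, -2454, -251).
Normal n = (Pit 11→Pit 12) × (Pit 11→Pit 13) = (100248, 34418, -943980).
So ∂z/∂E = −n_x/n_z = 0.10620 and ∂z/∂N = −n_y/n_z = 0.03646.
|∇z| = √(a²+b²) = 0.11228, so dip δ = arctan(0.11228) = 6.41°.
True thickness = vertical thickness × cos δ = 55 × cos 6.41° = 54.7 ft.

54.7 ft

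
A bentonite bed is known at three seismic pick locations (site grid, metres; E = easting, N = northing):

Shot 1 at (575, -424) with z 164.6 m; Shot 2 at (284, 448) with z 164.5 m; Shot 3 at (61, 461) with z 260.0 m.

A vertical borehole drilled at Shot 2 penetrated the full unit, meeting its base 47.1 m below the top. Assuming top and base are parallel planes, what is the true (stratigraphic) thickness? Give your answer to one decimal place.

Two edge vectors: Shot 1→Shot 2 = (-291, 872, -0.1), Shot 1→Shot 3 = (-514, 885, 95.4).
Normal n = (Shot 1→Shot 2) × (Shot 1→Shot 3) = (83277.3, 27812.8, 190673).
So ∂z/∂E = −n_x/n_z = −0.43675 and ∂z/∂N = −n_y/n_z = −0.14587.
|∇z| = √(a²+b²) = 0.46047, so dip δ = arctan(0.46047) = 24.72°.
True thickness = vertical thickness × cos δ = 47.1 × cos 24.72° = 42.8 m.

42.8 m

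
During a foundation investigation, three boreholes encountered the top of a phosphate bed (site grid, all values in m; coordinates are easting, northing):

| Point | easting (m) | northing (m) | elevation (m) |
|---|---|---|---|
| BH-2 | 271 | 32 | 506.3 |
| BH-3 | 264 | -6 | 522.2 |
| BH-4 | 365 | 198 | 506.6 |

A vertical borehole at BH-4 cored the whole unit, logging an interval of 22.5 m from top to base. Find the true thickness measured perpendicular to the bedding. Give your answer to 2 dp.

Two edge vectors: BH-2→BH-3 = (-7, -38, 15.9), BH-2→BH-4 = (94, 166, 0.3).
Normal n = (BH-2→BH-3) × (BH-2→BH-4) = (-2650.8, 1496.7, 2410).
So ∂z/∂easting = −n_x/n_z = 1.09992 and ∂z/∂northing = −n_y/n_z = −0.62104.
|∇z| = √(a²+b²) = 1.26313, so dip δ = arctan(1.26313) = 51.63°.
True thickness = vertical thickness × cos δ = 22.5 × cos 51.63° = 13.97 m.

13.97 m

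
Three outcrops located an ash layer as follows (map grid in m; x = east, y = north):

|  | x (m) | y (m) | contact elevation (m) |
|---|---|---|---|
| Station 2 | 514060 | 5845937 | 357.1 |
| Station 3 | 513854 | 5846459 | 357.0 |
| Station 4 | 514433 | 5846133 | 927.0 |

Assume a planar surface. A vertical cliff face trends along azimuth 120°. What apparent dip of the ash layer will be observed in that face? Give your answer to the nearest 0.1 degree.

Two edge vectors: Station 2→Station 3 = (-206, 522, -0.1), Station 2→Station 4 = (373, 196, 569.9).
Normal n = (Station 2→Station 3) × (Station 2→Station 4) = (297507.4, 117362.1, -235082).
So ∂z/∂x = −n_x/n_z = 1.26555 and ∂z/∂y = −n_y/n_z = 0.49924.
Unit vector along 120° is (sin 120°, cos 120°) = (0.8660, -0.5000).
Slope in that direction = a·(0.8660) + b·(-0.5000) = 0.84638.
Apparent dip = arctan|0.84638| = 40.2° (true dip is 53.7°, so apparent ≤ true as expected).

40.2°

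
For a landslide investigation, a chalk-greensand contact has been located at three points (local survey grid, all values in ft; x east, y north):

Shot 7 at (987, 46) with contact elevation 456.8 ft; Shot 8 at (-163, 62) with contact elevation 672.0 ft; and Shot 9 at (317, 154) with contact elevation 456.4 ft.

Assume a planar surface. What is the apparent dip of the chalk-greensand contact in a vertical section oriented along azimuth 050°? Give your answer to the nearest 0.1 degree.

Let the plane be z = a·x + b·y + c.
Shot 8−Shot 7: −1150a + 16b = 215.2;  Shot 9−Shot 7: −670a + 108b = −0.4.
Solving gives a = −0.20486, b = −1.27462.
Unit vector along 050° is (sin 50°, cos 50°) = (0.7660, 0.6428).
Slope in that direction = a·(0.7660) + b·(0.6428) = −0.97625.
Apparent dip = arctan|0.97625| = 44.3° (true dip is 52.2°, so apparent ≤ true as expected).

44.3°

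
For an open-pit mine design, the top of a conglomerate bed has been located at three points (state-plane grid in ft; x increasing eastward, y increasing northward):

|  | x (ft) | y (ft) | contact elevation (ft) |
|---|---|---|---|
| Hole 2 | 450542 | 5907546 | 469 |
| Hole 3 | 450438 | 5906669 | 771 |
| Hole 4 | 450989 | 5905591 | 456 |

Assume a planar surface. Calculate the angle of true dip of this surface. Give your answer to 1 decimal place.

Let the plane be z = a·x + b·y + c.
Hole 3−Hole 2: −104a − 877b = 302;  Hole 4−Hole 2: 447a − 1955b = −13.
Solving gives a = −1.01087, b = −0.22448.
Gradient magnitude |∇z| = √(a² + b²) = √(1.02186 + 0.05039) = 1.03550.
True dip = arctan(1.03550) = 46.0°, dipping toward ENE (azimuth ≈ 077°).

46.0°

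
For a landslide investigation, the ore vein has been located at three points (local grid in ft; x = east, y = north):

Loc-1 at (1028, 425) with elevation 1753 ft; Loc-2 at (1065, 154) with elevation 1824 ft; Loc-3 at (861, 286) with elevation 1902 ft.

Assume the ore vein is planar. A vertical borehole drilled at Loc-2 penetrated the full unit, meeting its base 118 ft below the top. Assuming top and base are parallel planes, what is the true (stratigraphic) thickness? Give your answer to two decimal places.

96.82 ft

Let the plane be z = a·x + b·y + c.
Loc-2−Loc-1: 37a − 271b = 71;  Loc-3−Loc-1: −167a − 139b = 149.
Solving gives a = −0.60536, b = −0.34464.
|∇z| = √(a²+b²) = 0.69659, so dip δ = arctan(0.69659) = 34.86°.
True thickness = vertical thickness × cos δ = 118 × cos 34.86° = 96.82 ft.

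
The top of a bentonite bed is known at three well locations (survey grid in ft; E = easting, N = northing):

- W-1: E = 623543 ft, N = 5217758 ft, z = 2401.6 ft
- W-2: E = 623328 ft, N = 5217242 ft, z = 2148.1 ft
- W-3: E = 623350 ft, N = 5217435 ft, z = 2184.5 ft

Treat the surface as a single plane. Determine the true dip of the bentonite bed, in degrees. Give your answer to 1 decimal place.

45.1°

Two edge vectors: W-1→W-2 = (-215, -516, -253.5), W-1→W-3 = (-193, -323, -217.1).
Normal n = (W-1→W-2) × (W-1→W-3) = (30143.1, 2249, -30143).
So ∂z/∂E = −n_x/n_z = 1.00000 and ∂z/∂N = −n_y/n_z = 0.07461.
Gradient magnitude |∇z| = √(a² + b²) = √(1.00001 + 0.00557) = 1.00278.
True dip = arctan(1.00278) = 45.1°, dipping toward W (azimuth ≈ 266°).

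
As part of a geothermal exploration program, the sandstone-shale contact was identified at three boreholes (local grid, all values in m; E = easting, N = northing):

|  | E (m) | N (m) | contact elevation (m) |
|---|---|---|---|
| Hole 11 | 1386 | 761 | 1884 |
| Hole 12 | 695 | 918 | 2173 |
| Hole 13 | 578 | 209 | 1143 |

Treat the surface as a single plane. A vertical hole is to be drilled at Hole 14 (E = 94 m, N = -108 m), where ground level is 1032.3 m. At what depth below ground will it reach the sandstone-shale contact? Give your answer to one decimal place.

Two edge vectors: Hole 11→Hole 12 = (-691, 157, 289), Hole 11→Hole 13 = (-808, -552, -741).
Normal n = (Hole 11→Hole 12) × (Hole 11→Hole 13) = (43191, -745543, 508288).
So ∂z/∂E = −n_x/n_z = −0.084973 and ∂z/∂N = −n_y/n_z = 1.466773.
Intercept c from Hole 11: 1884 + 117.77 − 1116.21 = 885.56.
At (94, -108): z_contact = −7.99 − 158.41 + 885.56 = 719.16 m.
Depth below ground = 1032.3 − 719.16 = 313.1 m.

313.1 m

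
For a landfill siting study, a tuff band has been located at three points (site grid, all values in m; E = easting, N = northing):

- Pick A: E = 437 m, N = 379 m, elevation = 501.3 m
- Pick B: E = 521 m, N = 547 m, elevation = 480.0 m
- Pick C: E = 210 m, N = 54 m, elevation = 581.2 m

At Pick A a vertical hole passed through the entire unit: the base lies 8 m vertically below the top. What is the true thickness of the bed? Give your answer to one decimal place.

Let the plane be z = a·E + b·N + c.
Pick B−Pick A: 84a + 168b = −21.3;  Pick C−Pick A: −227a − 325b = 79.9.
Solving gives a = −0.59992, b = 0.17317.
|∇z| = √(a²+b²) = 0.62441, so dip δ = arctan(0.62441) = 31.98°.
True thickness = vertical thickness × cos δ = 8 × cos 31.98° = 6.8 m.

6.8 m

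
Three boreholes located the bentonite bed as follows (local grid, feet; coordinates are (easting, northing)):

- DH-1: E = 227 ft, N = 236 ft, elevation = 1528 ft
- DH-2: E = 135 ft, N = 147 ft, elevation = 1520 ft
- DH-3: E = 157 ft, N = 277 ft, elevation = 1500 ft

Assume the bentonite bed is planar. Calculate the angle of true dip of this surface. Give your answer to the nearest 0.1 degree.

Let the plane be z = a·E + b·N + c.
DH-2−DH-1: −92a − 89b = −8;  DH-3−DH-1: −70a + 41b = −28.
Solving gives a = 0.28194, b = −0.20156.
Gradient magnitude |∇z| = √(a² + b²) = √(0.07949 + 0.04063) = 0.34658.
True dip = arctan(0.34658) = 19.1°, dipping toward NW (azimuth ≈ 306°).

19.1°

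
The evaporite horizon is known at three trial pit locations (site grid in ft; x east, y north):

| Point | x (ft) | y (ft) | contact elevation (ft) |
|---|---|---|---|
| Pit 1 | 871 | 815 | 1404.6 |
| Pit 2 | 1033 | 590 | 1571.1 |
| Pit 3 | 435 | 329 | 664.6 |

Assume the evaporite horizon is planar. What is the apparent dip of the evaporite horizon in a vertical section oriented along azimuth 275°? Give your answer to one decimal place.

Two edge vectors: Pit 1→Pit 2 = (162, -225, 166.5), Pit 1→Pit 3 = (-436, -486, -740).
Normal n = (Pit 1→Pit 2) × (Pit 1→Pit 3) = (247419, 47286, -176832).
So ∂z/∂x = −n_x/n_z = 1.39918 and ∂z/∂y = −n_y/n_z = 0.26741.
Unit vector along 275° is (sin 275°, cos 275°) = (-0.9962, 0.0872).
Slope in that direction = a·(-0.9962) + b·(0.0872) = −1.37055.
Apparent dip = arctan|1.37055| = 53.9° (true dip is 54.9°, so apparent ≤ true as expected).

53.9°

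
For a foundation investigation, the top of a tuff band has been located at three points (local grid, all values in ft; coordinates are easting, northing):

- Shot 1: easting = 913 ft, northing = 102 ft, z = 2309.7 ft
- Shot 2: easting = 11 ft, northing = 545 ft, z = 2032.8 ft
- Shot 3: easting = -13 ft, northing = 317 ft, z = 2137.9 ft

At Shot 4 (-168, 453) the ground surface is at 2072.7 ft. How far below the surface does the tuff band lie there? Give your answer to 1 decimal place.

Let the plane be z = a·easting + b·northing + c.
Shot 2−Shot 1: −902a + 443b = −276.9;  Shot 3−Shot 1: −926a + 215b = −171.8.
Solving gives a = 0.07663, b = −0.46903.
Then c = 2309.7 − a·913 − b·102 = 2287.58.
At (-168, 453): z_contact = −12.87 − 212.47 + 2287.58 = 2062.23 ft.
Depth below ground = 2072.7 − 2062.23 = 10.5 ft.

10.5 ft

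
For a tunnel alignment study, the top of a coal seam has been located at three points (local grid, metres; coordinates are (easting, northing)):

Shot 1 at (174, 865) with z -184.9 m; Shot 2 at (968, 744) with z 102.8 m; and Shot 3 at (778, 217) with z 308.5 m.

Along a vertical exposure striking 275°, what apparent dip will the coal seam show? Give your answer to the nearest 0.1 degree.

Let the plane be z = a·E + b·N + c.
Shot 2−Shot 1: 794a − 121b = 287.7;  Shot 3−Shot 1: 604a − 648b = 493.4.
Solving gives a = 0.28709, b = −0.49383.
Unit vector along 275° is (sin 275°, cos 275°) = (-0.9962, 0.0872).
Slope in that direction = a·(-0.9962) + b·(0.0872) = −0.32903.
Apparent dip = arctan|0.32903| = 18.2° (true dip is 29.7°, so apparent ≤ true as expected).

18.2°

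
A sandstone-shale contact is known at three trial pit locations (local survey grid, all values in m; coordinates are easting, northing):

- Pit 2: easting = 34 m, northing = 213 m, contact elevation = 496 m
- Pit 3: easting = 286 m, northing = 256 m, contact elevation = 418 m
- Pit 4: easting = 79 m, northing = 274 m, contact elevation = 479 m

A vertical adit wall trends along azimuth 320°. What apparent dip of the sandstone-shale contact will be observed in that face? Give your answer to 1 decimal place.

8.4°

Let the plane be z = a·easting + b·northing + c.
Pit 3−Pit 2: 252a + 43b = −78;  Pit 4−Pit 2: 45a + 61b = −17.
Solving gives a = −0.29969, b = −0.05760.
Unit vector along 320° is (sin 320°, cos 320°) = (-0.6428, 0.7660).
Slope in that direction = a·(-0.6428) + b·(0.7660) = 0.14851.
Apparent dip = arctan|0.14851| = 8.4° (true dip is 17.0°, so apparent ≤ true as expected).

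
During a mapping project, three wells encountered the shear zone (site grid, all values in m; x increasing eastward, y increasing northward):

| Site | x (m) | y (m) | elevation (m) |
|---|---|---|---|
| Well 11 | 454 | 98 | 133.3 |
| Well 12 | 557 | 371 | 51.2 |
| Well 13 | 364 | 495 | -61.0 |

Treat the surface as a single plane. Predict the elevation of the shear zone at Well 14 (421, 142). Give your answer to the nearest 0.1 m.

Two edge vectors: Well 11→Well 12 = (103, 273, -82.1), Well 11→Well 13 = (-90, 397, -194.3).
Normal n = (Well 11→Well 12) × (Well 11→Well 13) = (-20450.2, 27401.9, 65461).
So ∂z/∂x = −n_x/n_z = 0.31240 and ∂z/∂y = −n_y/n_z = −0.41860.
Intercept c from Well 11: 133.3 − 141.83 + 41.02 = 32.49.
At (421, 142): z = 131.5 − 59.4 + 32.49 = 104.6 m.

104.6 m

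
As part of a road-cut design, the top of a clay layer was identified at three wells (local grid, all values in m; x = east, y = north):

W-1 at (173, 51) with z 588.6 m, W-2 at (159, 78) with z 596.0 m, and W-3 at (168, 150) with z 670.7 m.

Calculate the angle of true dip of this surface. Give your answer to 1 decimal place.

Let the plane be z = a·x + b·y + c.
W-2−W-1: −14a + 27b = 7.4;  W-3−W-1: −5a + 99b = 82.1.
Solving gives a = 1.18633, b = 0.88921.
Gradient magnitude |∇z| = √(a² + b²) = √(1.40738 + 0.79069) = 1.48259.
True dip = arctan(1.48259) = 56.0°, dipping toward SW (azimuth ≈ 233°).

56.0°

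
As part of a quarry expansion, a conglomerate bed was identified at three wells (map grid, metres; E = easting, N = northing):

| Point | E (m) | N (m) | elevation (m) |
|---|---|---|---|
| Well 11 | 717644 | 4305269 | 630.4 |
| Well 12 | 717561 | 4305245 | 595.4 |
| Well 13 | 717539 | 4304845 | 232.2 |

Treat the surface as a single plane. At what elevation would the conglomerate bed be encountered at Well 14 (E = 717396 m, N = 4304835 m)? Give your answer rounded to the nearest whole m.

200 m

Two edge vectors: Well 11→Well 12 = (-83, -24, -35), Well 11→Well 13 = (-105, -424, -398.2).
Normal n = (Well 11→Well 12) × (Well 11→Well 13) = (-5283.2, -29375.6, 32672).
So ∂z/∂E = −n_x/n_z = 0.16170421 and ∂z/∂N = −n_y/n_z = 0.89910627.
Intercept c from Well 11: 630.4 − 116046.06 − 3870894.34 = −3986310.00.
At (717396, 4304835): z = 116006.0 + 3870504.1 − 3986310.00 = 200.1 m.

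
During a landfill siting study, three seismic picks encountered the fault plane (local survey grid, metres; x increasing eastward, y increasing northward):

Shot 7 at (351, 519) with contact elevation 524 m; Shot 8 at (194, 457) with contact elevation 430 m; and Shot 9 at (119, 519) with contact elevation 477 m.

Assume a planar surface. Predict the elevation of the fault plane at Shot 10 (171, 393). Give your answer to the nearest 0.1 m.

361.1 m

Let the plane be z = a·x + b·y + c.
Shot 8−Shot 7: −157a − 62b = −94;  Shot 9−Shot 7: −232a + 0b = −47.
Solving gives a = 0.20259, b = 1.00313.
Then c = 524 − a·351 − b·519 = −67.73.
At (171, 393): z = 34.6 + 394.2 − 67.73 = 361.1 m.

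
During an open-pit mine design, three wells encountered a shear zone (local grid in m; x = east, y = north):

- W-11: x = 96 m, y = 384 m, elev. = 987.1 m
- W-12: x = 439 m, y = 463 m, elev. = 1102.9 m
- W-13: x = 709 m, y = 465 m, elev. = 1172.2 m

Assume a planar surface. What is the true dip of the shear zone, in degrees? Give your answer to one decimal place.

23.9°

Let the plane be z = a·x + b·y + c.
W-12−W-11: 343a + 79b = 115.8;  W-13−W-11: 613a + 81b = 185.1.
Solving gives a = 0.25398, b = 0.36311.
Gradient magnitude |∇z| = √(a² + b²) = √(0.06450 + 0.13185) = 0.44312.
True dip = arctan(0.44312) = 23.9°, dipping toward SW (azimuth ≈ 215°).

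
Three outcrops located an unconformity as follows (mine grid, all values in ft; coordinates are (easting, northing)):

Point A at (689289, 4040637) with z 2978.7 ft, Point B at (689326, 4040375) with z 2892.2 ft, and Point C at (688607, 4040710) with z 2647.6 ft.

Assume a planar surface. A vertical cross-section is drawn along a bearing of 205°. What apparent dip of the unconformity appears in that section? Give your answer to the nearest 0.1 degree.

30.6°

Let the plane be z = a·E + b·N + c.
Point B−Point A: 37a − 262b = −86.5;  Point C−Point A: −682a + 73b = −331.1.
Solving gives a = 0.52882, b = 0.40483.
Unit vector along 205° is (sin 205°, cos 205°) = (-0.4226, -0.9063).
Slope in that direction = a·(-0.4226) + b·(-0.9063) = −0.59039.
Apparent dip = arctan|0.59039| = 30.6° (true dip is 33.7°, so apparent ≤ true as expected).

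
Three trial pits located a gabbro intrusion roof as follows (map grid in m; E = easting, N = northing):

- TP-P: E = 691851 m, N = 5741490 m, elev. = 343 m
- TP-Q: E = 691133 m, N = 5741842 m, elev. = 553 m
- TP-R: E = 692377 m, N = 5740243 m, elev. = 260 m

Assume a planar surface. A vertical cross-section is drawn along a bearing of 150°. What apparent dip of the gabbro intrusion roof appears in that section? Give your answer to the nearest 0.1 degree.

Let the plane be z = a·E + b·N + c.
TP-Q−TP-P: −718a + 352b = 210;  TP-R−TP-P: 526a − 1247b = −83.
Solving gives a = −0.32759, b = −0.07162.
Unit vector along 150° is (sin 150°, cos 150°) = (0.5000, -0.8660).
Slope in that direction = a·(0.5000) + b·(-0.8660) = −0.10177.
Apparent dip = arctan|0.10177| = 5.8° (true dip is 18.5°, so apparent ≤ true as expected).

5.8°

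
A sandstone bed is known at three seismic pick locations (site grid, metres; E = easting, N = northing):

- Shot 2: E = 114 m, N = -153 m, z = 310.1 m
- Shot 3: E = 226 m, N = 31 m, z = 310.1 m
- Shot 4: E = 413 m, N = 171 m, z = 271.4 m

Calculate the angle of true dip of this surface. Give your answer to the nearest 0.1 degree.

24.0°

Two edge vectors: Shot 2→Shot 3 = (112, 184, 0), Shot 2→Shot 4 = (299, 324, -38.7).
Normal n = (Shot 2→Shot 3) × (Shot 2→Shot 4) = (-7120.8, 4334.4, -18728).
So ∂z/∂E = −n_x/n_z = −0.38022 and ∂z/∂N = −n_y/n_z = 0.23144.
Gradient magnitude |∇z| = √(a² + b²) = √(0.14457 + 0.05356) = 0.44512.
True dip = arctan(0.44512) = 24.0°, dipping toward ESE (azimuth ≈ 121°).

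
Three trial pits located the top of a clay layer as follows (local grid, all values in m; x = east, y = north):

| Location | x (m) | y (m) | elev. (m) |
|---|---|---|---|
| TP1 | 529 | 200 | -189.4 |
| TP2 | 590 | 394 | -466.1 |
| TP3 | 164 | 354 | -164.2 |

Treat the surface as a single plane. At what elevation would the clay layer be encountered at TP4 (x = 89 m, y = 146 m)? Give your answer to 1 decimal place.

138.2 m

Two edge vectors: TP1→TP2 = (61, 194, -276.7), TP1→TP3 = (-365, 154, 25.2).
Normal n = (TP1→TP2) × (TP1→TP3) = (47500.6, 99458.3, 80204).
So ∂z/∂x = −n_x/n_z = −0.59225 and ∂z/∂y = −n_y/n_z = −1.24007.
Intercept c from TP1: -189.4 + 313.30 + 248.01 = 371.91.
At (89, 146): z = −52.7 − 181.0 + 371.91 = 138.2 m.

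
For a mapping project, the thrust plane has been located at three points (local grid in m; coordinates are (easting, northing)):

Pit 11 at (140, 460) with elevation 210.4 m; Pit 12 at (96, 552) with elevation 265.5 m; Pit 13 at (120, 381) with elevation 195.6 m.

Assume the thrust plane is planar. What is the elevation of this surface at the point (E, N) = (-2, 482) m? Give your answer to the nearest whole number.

Two edge vectors: Pit 11→Pit 12 = (-44, 92, 55.1), Pit 11→Pit 13 = (-20, -79, -14.8).
Normal n = (Pit 11→Pit 12) × (Pit 11→Pit 13) = (2991.3, -1753.2, 5316).
So ∂z/∂E = −n_x/n_z = −0.56270 and ∂z/∂N = −n_y/n_z = 0.32980.
Intercept c from Pit 11: 210.4 + 78.78 − 151.71 = 137.47.
At (-2, 482): z = 1.1 + 159.0 + 137.47 = 297.6 m.

298 m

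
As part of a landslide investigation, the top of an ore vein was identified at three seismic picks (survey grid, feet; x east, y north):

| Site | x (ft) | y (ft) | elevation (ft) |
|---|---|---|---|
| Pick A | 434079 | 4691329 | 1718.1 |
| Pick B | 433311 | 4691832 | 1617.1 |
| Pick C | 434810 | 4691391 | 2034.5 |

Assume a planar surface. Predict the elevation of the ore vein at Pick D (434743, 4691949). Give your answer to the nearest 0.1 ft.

Two edge vectors: Pick A→Pick B = (-768, 503, -101), Pick A→Pick C = (731, 62, 316.4).
Normal n = (Pick A→Pick B) × (Pick A→Pick C) = (165411.2, 169164.2, -415309).
So ∂z/∂x = −n_x/n_z = 0.398284651 and ∂z/∂y = −n_y/n_z = 0.407321296.
Intercept c from Pick A: 1718.1 − 172887.00 − 1910878.21 = −2082047.11.
At (434743, 4691949): z = 173151.5 + 1911130.7 − 2082047.11 = 2235.1 ft.

2235.1 ft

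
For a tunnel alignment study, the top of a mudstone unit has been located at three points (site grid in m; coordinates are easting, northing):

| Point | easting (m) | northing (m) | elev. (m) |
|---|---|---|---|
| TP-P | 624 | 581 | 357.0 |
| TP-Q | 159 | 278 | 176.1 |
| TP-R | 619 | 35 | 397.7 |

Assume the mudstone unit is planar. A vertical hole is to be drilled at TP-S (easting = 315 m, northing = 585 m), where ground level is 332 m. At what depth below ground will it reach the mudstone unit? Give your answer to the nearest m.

Two edge vectors: TP-P→TP-Q = (-465, -303, -180.9), TP-P→TP-R = (-5, -546, 40.7).
Normal n = (TP-P→TP-Q) × (TP-P→TP-R) = (-111103.5, 19830, 252375).
So ∂z/∂easting = −n_x/n_z = 0.44023 and ∂z/∂northing = −n_y/n_z = −0.07857.
Intercept c from TP-P: 357 − 274.70 + 45.65 = 127.95.
At (315, 585): z_contact = 138.7 − 46.0 + 127.95 = 220.7 m.
Depth below ground = 332 − 220.7 = 111 m.

111 m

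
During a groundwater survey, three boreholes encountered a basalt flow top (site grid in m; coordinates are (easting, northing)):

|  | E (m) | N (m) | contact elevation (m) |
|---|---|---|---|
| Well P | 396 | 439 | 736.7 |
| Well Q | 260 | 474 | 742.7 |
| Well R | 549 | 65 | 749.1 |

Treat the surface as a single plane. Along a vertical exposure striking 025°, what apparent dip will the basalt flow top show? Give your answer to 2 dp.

4.39°

Let the plane be z = a·E + b·N + c.
Well Q−Well P: −136a + 35b = 6;  Well R−Well P: 153a − 374b = 12.4.
Solving gives a = −0.05885, b = −0.05723.
Unit vector along 025° is (sin 25°, cos 25°) = (0.4226, 0.9063).
Slope in that direction = a·(0.4226) + b·(0.9063) = −0.07674.
Apparent dip = arctan|0.07674| = 4.39° (true dip is 4.7°, so apparent ≤ true as expected).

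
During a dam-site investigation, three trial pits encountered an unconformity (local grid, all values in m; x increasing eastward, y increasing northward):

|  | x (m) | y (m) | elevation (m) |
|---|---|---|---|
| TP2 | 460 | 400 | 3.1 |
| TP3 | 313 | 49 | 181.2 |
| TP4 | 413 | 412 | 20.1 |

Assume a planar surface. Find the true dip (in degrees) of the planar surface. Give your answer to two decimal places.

Two edge vectors: TP2→TP3 = (-147, -351, 178.1), TP2→TP4 = (-47, 12, 17).
Normal n = (TP2→TP3) × (TP2→TP4) = (-8104.2, -5871.7, -18261).
So ∂z/∂x = −n_x/n_z = −0.44380 and ∂z/∂y = −n_y/n_z = −0.32154.
Gradient magnitude |∇z| = √(a² + b²) = √(0.19696 + 0.10339) = 0.54804.
True dip = arctan(0.54804) = 28.72°, dipping toward NE (azimuth ≈ 054°).

28.72°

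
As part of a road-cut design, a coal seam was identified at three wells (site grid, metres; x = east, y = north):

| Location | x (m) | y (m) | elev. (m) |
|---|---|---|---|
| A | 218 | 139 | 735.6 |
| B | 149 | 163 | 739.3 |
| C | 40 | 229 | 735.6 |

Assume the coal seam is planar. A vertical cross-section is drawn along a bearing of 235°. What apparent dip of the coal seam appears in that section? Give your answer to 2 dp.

Two edge vectors: A→B = (-69, 24, 3.7), A→C = (-178, 90, 0).
Normal n = (A→B) × (A→C) = (-333, -658.6, -1938).
So ∂z/∂x = −n_x/n_z = −0.17183 and ∂z/∂y = −n_y/n_z = −0.33983.
Unit vector along 235° is (sin 235°, cos 235°) = (-0.8192, -0.5736).
Slope in that direction = a·(-0.8192) + b·(-0.5736) = 0.33567.
Apparent dip = arctan|0.33567| = 18.56° (true dip is 20.8°, so apparent ≤ true as expected).

18.56°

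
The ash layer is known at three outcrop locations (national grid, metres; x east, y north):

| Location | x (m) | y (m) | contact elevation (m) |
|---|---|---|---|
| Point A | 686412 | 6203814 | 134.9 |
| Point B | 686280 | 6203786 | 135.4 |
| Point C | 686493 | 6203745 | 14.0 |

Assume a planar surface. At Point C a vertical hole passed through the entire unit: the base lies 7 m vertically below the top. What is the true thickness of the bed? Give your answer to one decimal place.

4.0 m

Let the plane be z = a·x + b·y + c.
Point B−Point A: −132a − 28b = 0.5;  Point C−Point A: 81a − 69b = −120.9.
Solving gives a = −0.30061, b = 1.39929.
|∇z| = √(a²+b²) = 1.43121, so dip δ = arctan(1.43121) = 55.06°.
True thickness = vertical thickness × cos δ = 7 × cos 55.06° = 4.0 m.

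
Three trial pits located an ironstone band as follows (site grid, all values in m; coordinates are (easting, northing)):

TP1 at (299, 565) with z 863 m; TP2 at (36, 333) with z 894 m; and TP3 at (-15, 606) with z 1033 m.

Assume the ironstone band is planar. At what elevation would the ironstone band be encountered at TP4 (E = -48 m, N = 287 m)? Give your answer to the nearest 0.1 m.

915.7 m

Let the plane be z = a·E + b·N + c.
TP2−TP1: −263a − 232b = 31;  TP3−TP1: −314a + 41b = 170.
Solving gives a = −0.48679, b = 0.41822.
Then c = 863 − a·299 − b·565 = 772.26.
At (-48, 287): z = 23.4 + 120.0 + 772.26 = 915.7 m.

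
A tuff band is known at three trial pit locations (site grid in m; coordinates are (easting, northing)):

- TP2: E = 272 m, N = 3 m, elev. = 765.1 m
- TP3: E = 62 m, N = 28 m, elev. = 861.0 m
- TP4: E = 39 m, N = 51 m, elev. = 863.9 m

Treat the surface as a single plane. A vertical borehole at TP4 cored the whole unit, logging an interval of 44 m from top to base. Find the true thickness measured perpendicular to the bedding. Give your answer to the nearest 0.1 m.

37.3 m

Two edge vectors: TP2→TP3 = (-210, 25, 95.9), TP2→TP4 = (-233, 48, 98.8).
Normal n = (TP2→TP3) × (TP2→TP4) = (-2133.2, -1596.7, -4255).
So ∂z/∂E = −n_x/n_z = −0.50134 and ∂z/∂N = −n_y/n_z = −0.37525.
|∇z| = √(a²+b²) = 0.62622, so dip δ = arctan(0.62622) = 32.06°.
True thickness = vertical thickness × cos δ = 44 × cos 32.06° = 37.3 m.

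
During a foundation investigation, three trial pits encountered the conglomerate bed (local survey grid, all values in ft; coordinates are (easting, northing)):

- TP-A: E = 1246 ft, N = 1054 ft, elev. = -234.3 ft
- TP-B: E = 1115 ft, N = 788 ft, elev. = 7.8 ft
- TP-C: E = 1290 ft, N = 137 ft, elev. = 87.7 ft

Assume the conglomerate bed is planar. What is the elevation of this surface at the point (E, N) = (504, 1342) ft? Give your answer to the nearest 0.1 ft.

Two edge vectors: TP-A→TP-B = (-131, -266, 242.1), TP-A→TP-C = (44, -917, 322).
Normal n = (TP-A→TP-B) × (TP-A→TP-C) = (136353.7, 52834.4, 131831).
So ∂z/∂E = −n_x/n_z = −1.034307 and ∂z/∂N = −n_y/n_z = −0.400774.
Intercept c from TP-A: -234.3 + 1288.75 + 422.42 = 1476.86.
At (504, 1342): z = −521.3 − 537.8 + 1476.86 = 417.7 ft.

417.7 ft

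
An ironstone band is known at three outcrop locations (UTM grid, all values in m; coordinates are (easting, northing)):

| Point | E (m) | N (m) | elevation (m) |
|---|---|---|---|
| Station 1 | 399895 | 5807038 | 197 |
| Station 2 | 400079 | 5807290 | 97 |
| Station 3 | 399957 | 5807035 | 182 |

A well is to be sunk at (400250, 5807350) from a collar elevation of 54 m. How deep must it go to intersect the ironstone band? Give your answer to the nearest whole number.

13 m

Two edge vectors: Station 1→Station 2 = (184, 252, -100), Station 1→Station 3 = (62, -3, -15).
Normal n = (Station 1→Station 2) × (Station 1→Station 3) = (-4080, -3440, -16176).
So ∂z/∂E = −n_x/n_z = −0.25222552 and ∂z/∂N = −n_y/n_z = −0.21266073.
Intercept c from Station 1: 197 + 100863.72 + 1234928.95 = 1335989.68.
At (400250, 5807350): z_contact = −100953.3 − 1234995.3 + 1335989.68 = 41.1 m.
Depth below ground = 54 − 41.1 = 13 m.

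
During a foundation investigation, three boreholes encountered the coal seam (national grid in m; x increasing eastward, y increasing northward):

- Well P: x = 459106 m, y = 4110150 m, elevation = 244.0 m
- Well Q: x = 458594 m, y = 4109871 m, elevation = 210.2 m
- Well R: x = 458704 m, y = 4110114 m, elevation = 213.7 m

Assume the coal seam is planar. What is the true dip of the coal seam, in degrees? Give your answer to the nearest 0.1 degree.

4.6°

Let the plane be z = a·x + b·y + c.
Well Q−Well P: −512a − 279b = −33.8;  Well R−Well P: −402a − 36b = −30.3.
Solving gives a = 0.07721, b = −0.02055.
Gradient magnitude |∇z| = √(a² + b²) = √(0.00596 + 0.00042) = 0.07990.
True dip = arctan(0.07990) = 4.6°, dipping toward WNW (azimuth ≈ 285°).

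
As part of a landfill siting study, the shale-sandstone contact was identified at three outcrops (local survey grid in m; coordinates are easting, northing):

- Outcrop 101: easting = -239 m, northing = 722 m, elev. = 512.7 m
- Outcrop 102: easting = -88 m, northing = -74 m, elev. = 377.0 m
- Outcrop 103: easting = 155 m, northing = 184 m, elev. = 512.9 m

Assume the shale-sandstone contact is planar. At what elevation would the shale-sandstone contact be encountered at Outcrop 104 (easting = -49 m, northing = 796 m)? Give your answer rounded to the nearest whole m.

Let the plane be z = a·easting + b·northing + c.
Outcrop 102−Outcrop 101: 151a − 796b = −135.7;  Outcrop 103−Outcrop 101: 394a − 538b = 0.2.
Solving gives a = 0.31485, b = 0.23020.
Then c = 512.7 − a·-239 − b·722 = 421.74.
At (-49, 796): z = −15.4 + 183.2 + 421.74 = 589.6 m.

590 m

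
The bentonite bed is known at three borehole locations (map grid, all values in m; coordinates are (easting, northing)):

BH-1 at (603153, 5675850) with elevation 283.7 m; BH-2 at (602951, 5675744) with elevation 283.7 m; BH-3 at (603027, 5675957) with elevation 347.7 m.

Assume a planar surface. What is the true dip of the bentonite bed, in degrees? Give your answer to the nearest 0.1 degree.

22.7°

Let the plane be z = a·E + b·N + c.
BH-2−BH-1: −202a − 106b = 0;  BH-3−BH-1: −126a + 107b = 64.
Solving gives a = −0.19399, b = 0.36969.
Gradient magnitude |∇z| = √(a² + b²) = √(0.03763 + 0.13667) = 0.41750.
True dip = arctan(0.41750) = 22.7°, dipping toward SSE (azimuth ≈ 152°).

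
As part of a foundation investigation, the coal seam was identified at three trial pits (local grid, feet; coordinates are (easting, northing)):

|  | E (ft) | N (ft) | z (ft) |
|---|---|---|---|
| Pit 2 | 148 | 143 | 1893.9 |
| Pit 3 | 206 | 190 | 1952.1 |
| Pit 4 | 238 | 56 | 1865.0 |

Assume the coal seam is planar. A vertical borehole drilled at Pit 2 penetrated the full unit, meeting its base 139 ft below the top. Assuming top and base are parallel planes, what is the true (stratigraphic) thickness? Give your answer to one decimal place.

Let the plane be z = a·E + b·N + c.
Pit 3−Pit 2: 58a + 47b = 58.2;  Pit 4−Pit 2: 90a − 87b = −28.9.
Solving gives a = 0.39943, b = 0.74539.
|∇z| = √(a²+b²) = 0.84566, so dip δ = arctan(0.84566) = 40.22°.
True thickness = vertical thickness × cos δ = 139 × cos 40.22° = 106.1 ft.

106.1 ft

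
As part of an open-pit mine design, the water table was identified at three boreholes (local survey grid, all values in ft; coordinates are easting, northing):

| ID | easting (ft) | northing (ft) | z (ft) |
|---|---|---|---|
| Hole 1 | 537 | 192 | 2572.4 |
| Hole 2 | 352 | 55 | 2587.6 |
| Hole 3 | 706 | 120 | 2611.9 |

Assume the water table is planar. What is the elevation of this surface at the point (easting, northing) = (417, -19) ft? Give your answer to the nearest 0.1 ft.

Two edge vectors: Hole 1→Hole 2 = (-185, -137, 15.2), Hole 1→Hole 3 = (169, -72, 39.5).
Normal n = (Hole 1→Hole 2) × (Hole 1→Hole 3) = (-4317.1, 9876.3, 36473).
So ∂z/∂easting = −n_x/n_z = 0.11836 and ∂z/∂northing = −n_y/n_z = −0.27078.
Intercept c from Hole 1: 2572.4 − 63.56 + 51.99 = 2560.83.
At (417, -19): z = 49.4 + 5.1 + 2560.83 = 2615.3 ft.

2615.3 ft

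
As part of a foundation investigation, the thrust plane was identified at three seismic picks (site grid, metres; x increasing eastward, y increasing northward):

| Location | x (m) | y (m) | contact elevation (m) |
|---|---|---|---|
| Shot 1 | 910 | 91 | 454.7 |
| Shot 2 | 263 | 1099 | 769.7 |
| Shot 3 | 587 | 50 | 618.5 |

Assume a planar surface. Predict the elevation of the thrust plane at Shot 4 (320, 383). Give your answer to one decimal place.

Let the plane be z = a·x + b·y + c.
Shot 2−Shot 1: −647a + 1008b = 315;  Shot 3−Shot 1: −323a − 41b = 163.8.
Solving gives a = −0.505595, b = −0.012023.
Then c = 454.7 − a·910 − b·91 = 915.89.
At (320, 383): z = −161.8 − 4.6 + 915.89 = 749.5 m.

749.5 m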